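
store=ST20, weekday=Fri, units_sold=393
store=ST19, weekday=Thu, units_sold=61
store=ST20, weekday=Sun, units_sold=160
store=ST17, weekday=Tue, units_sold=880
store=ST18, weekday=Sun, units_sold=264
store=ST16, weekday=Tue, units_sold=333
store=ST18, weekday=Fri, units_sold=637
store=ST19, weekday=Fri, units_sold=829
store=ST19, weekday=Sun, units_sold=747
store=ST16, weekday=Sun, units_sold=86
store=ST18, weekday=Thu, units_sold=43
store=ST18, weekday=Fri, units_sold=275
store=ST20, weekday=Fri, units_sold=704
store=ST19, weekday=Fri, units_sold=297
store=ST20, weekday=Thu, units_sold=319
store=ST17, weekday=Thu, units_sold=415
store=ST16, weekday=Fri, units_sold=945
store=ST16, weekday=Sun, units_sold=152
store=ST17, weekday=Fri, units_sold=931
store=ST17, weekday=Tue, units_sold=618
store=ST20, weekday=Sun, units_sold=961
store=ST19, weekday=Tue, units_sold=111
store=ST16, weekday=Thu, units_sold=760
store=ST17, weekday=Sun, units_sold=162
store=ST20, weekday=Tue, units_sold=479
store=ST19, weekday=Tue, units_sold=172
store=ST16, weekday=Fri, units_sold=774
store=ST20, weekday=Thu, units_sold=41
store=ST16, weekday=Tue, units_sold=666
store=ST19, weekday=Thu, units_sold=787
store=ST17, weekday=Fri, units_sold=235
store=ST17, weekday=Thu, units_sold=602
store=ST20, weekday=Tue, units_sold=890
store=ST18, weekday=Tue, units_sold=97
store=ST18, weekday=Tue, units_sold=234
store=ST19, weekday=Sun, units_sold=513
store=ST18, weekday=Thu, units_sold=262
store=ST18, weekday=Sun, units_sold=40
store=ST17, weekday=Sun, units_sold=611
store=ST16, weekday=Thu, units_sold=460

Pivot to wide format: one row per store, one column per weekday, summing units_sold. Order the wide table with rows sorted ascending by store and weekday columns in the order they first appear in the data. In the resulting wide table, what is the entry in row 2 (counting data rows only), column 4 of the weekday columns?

1498

With rows sorted ascending by store, row 2 is store=ST17. weekday columns in first-appearance order: Fri, Thu, Sun, Tue; column 4 is Tue.
Long rows with store=ST17, weekday=Tue: 880 + 618 = 1498.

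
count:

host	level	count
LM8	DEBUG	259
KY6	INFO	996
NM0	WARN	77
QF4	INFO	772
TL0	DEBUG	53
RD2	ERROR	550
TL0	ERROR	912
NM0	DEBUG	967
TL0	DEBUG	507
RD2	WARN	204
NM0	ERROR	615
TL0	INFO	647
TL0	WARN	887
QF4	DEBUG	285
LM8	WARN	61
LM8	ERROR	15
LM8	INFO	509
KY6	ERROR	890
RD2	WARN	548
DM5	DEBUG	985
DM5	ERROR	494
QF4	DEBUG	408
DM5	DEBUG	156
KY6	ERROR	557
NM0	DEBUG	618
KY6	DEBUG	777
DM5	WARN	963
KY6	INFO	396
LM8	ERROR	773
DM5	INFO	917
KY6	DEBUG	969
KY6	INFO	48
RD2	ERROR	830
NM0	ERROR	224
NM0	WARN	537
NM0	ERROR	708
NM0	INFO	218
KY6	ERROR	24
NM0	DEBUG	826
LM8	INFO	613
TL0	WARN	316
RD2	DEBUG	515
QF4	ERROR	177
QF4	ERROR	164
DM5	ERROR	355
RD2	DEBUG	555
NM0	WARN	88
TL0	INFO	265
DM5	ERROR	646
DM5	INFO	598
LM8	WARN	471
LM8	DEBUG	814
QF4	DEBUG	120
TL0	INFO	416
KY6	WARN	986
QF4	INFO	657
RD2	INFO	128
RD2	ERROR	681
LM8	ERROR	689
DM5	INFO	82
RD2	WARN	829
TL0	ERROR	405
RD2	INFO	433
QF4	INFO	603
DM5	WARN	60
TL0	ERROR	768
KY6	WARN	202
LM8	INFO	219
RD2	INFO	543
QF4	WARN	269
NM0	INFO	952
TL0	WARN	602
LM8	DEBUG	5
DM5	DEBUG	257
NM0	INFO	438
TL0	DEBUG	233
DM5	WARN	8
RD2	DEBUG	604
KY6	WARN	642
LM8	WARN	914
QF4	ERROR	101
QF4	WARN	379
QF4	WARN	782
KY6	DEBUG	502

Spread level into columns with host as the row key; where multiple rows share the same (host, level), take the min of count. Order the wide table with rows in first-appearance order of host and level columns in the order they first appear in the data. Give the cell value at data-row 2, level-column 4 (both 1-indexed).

24

With rows in first-appearance order of host, row 2 is host=KY6. level columns in first-appearance order: DEBUG, INFO, WARN, ERROR; column 4 is ERROR.
Long rows with host=KY6, level=ERROR: min(890, 557, 24) = 24.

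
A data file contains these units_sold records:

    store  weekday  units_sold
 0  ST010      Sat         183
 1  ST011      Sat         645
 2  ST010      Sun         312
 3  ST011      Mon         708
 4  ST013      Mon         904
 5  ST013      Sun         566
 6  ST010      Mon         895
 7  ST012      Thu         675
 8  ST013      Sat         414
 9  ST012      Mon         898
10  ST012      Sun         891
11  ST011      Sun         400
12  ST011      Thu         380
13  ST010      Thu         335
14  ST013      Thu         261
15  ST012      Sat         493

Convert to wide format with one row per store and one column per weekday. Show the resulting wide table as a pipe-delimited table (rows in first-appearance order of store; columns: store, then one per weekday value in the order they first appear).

Columns: store plus the 4 distinct weekday values (Sat, Sun, Mon, Thu).
For example, row ST010 column Sat takes units_sold=183 from the long row (ST010, Sat).

| store | Sat | Sun | Mon | Thu |
| ST010 | 183 | 312 | 895 | 335 |
| ST011 | 645 | 400 | 708 | 380 |
| ST013 | 414 | 566 | 904 | 261 |
| ST012 | 493 | 891 | 898 | 675 |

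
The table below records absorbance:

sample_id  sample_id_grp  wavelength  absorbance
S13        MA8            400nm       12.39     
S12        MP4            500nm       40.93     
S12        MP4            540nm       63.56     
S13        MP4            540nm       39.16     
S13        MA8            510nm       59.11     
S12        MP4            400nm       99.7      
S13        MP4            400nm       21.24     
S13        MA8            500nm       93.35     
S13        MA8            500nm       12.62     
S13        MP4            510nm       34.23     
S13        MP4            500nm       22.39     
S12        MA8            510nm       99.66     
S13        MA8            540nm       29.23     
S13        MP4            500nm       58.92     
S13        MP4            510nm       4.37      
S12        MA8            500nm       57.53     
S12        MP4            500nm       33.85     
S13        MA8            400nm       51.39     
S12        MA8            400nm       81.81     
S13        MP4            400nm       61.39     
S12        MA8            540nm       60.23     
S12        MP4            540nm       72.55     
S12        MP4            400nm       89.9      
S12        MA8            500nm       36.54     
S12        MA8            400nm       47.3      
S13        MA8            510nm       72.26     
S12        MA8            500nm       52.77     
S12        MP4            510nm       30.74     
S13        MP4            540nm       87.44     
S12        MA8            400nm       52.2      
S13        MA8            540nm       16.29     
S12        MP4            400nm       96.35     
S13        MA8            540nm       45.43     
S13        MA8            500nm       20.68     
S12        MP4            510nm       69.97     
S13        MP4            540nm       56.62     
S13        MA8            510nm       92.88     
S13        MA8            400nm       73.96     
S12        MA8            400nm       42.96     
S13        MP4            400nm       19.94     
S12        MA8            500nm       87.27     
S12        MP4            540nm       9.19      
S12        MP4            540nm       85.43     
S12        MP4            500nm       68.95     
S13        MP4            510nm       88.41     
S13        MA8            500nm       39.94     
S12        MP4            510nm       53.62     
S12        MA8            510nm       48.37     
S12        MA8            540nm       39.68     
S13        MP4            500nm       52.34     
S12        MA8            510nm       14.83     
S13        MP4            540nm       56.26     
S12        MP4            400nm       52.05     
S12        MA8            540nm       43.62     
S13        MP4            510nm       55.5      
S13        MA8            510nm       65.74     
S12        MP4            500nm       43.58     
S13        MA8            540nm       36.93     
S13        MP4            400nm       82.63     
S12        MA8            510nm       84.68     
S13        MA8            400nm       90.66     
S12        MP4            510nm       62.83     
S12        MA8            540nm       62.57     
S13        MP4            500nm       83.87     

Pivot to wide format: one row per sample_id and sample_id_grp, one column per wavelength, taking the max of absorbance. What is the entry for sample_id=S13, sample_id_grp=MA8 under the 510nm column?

92.88

Rows with sample_id=S13, sample_id_grp=MA8 and wavelength=510nm: absorbance values are 59.11, 72.26, 92.88, 65.74.
max(59.11, 72.26, 92.88, 65.74) = 92.88.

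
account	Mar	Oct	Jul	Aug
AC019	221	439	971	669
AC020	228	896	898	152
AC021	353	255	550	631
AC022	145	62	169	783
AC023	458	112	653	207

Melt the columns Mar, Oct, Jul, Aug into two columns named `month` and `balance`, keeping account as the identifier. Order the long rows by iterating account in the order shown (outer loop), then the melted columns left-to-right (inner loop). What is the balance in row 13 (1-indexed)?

145

20 rows total (5 × 4). Row 13: index ⌊(13-1)/4⌋ = 3 into account → AC022; (13-1) mod 4 = 0 into the melted columns → Mar.
So row 13 is (AC022, Mar, 145); balance = 145.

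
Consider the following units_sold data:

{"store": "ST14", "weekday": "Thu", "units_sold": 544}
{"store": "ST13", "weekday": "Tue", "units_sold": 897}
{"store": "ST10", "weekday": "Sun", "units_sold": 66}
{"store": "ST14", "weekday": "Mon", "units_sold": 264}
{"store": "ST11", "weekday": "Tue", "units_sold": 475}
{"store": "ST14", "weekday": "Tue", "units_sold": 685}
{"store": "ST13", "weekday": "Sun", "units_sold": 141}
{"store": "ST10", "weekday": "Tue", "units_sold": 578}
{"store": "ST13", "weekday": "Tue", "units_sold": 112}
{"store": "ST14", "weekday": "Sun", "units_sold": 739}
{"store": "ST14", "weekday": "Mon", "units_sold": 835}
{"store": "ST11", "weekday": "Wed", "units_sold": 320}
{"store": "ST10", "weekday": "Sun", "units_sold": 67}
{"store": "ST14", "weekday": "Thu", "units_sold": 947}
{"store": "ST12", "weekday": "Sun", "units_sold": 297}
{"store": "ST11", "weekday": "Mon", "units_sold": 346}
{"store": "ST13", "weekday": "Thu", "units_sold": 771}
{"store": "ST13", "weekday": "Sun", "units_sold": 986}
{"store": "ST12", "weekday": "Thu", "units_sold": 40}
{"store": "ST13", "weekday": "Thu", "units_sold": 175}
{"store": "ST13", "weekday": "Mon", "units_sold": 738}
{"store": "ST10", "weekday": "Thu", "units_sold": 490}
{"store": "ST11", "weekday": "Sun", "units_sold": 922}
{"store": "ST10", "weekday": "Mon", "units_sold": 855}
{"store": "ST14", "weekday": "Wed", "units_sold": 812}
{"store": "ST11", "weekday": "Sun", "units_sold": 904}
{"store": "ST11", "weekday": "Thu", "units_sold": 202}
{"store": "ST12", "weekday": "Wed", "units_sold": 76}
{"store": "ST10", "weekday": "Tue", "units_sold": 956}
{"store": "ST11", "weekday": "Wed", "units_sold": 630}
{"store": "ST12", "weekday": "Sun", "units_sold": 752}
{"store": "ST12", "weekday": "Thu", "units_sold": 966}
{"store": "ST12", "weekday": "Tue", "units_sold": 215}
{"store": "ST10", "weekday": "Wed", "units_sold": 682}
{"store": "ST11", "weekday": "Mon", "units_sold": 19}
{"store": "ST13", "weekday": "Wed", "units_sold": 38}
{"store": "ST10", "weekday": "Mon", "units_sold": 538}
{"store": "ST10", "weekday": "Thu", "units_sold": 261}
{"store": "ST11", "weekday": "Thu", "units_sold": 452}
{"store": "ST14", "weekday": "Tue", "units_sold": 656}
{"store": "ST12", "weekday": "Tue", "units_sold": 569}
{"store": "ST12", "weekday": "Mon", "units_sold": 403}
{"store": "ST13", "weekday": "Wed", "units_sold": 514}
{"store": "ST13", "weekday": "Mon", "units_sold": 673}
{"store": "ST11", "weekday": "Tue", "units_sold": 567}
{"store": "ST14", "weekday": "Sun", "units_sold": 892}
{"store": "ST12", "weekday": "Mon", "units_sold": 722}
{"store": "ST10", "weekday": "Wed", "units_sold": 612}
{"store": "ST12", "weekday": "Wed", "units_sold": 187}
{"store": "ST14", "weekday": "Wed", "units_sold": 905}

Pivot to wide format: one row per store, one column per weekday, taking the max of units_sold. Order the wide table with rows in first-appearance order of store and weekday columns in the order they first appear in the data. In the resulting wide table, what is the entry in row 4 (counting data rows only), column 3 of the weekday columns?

922

With rows in first-appearance order of store, row 4 is store=ST11. weekday columns in first-appearance order: Thu, Tue, Sun, Mon, Wed; column 3 is Sun.
Long rows with store=ST11, weekday=Sun: max(922, 904) = 922.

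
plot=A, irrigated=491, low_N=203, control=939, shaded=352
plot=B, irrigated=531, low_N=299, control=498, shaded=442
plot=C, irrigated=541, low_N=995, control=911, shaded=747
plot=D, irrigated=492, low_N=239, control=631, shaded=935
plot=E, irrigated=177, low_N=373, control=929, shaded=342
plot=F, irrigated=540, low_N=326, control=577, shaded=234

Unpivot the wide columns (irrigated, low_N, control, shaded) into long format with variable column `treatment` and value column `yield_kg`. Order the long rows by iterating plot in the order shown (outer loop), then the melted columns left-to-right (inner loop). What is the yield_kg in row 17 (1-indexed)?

24 rows total (6 × 4). Row 17: index ⌊(17-1)/4⌋ = 4 into plot → E; (17-1) mod 4 = 0 into the melted columns → irrigated.
So row 17 is (E, irrigated, 177); yield_kg = 177.

177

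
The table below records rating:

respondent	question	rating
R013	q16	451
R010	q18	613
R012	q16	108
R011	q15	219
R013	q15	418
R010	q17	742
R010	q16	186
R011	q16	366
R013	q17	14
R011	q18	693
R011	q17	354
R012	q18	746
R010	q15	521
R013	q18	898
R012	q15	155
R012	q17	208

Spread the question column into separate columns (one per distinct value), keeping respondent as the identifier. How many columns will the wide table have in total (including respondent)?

5

1 column for respondent plus 4 distinct question values → 5 columns.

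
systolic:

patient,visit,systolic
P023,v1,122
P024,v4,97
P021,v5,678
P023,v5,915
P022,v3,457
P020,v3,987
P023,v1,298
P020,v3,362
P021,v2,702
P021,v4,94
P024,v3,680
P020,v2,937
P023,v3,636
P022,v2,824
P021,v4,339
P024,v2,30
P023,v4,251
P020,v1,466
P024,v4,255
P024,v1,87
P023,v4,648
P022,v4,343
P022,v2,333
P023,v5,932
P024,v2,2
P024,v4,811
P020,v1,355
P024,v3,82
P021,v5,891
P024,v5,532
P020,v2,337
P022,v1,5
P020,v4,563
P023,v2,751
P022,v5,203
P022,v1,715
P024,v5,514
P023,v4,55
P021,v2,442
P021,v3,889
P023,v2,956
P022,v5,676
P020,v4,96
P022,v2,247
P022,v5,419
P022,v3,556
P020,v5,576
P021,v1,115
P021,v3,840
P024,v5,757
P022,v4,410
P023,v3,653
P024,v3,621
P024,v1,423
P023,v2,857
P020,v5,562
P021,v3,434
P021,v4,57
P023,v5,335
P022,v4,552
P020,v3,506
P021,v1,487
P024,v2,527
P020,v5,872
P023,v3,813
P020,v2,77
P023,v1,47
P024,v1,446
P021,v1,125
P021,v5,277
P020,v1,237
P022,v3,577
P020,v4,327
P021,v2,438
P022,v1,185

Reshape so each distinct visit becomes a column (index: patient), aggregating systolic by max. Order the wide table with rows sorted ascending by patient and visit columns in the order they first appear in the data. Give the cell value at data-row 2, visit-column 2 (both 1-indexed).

339

With rows sorted ascending by patient, row 2 is patient=P021. visit columns in first-appearance order: v1, v4, v5, v3, v2; column 2 is v4.
Long rows with patient=P021, visit=v4: max(94, 339, 57) = 339.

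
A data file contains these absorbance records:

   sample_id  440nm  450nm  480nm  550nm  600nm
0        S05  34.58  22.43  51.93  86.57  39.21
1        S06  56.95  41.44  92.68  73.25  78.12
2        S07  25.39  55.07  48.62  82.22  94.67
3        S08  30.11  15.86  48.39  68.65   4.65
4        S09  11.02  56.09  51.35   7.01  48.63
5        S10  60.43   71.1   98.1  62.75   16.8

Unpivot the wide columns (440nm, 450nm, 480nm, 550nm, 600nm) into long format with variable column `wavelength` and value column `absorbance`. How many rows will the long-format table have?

6 sample_id values × 5 melted columns = 30 rows.

30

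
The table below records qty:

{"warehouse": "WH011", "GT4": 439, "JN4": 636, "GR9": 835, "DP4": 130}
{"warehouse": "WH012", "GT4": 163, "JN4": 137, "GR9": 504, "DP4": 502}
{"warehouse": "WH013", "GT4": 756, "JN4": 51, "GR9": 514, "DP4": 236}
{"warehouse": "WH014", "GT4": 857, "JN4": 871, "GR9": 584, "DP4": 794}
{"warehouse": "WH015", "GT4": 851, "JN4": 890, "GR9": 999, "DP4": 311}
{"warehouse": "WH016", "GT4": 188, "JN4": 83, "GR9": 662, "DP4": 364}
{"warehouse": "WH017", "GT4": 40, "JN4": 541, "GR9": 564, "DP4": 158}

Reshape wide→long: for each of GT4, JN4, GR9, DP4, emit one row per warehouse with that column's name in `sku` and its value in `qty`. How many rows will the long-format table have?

28

7 warehouse values × 4 melted columns = 28 rows.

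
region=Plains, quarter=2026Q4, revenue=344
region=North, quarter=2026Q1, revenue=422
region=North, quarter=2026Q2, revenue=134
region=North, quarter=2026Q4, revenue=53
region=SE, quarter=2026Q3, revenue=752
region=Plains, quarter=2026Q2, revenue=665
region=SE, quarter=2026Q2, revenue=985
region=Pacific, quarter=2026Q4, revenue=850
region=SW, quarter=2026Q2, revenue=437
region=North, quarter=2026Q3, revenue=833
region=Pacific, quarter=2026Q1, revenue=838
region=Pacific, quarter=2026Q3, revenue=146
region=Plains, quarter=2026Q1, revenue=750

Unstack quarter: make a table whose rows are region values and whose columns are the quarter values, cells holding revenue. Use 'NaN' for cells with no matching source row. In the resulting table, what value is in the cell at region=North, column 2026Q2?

134

The long row with region=North, quarter=2026Q2 has revenue=134.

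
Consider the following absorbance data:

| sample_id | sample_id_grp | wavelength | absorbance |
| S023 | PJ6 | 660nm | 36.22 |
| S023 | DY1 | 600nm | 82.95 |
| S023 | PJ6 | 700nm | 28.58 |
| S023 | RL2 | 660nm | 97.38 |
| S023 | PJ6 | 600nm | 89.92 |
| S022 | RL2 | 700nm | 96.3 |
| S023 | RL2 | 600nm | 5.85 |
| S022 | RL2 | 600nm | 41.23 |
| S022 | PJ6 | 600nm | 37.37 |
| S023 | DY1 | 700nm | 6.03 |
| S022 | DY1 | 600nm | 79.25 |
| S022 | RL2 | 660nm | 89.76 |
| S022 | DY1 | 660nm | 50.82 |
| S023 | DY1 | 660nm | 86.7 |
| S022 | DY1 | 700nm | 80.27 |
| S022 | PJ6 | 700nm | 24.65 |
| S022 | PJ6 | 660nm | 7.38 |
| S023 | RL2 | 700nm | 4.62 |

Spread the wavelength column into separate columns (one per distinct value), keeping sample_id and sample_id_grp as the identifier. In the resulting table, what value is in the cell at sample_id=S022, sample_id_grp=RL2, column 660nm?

89.76

Wide layout: rows indexed by sample_id and sample_id_grp, columns are the 3 distinct wavelength values (660nm, 600nm, 700nm).
Cell (sample_id=S022, sample_id_grp=RL2, wavelength=660nm) draws from the long row where sample_id=S022, sample_id_grp=RL2 and wavelength=660nm, which has absorbance=89.76.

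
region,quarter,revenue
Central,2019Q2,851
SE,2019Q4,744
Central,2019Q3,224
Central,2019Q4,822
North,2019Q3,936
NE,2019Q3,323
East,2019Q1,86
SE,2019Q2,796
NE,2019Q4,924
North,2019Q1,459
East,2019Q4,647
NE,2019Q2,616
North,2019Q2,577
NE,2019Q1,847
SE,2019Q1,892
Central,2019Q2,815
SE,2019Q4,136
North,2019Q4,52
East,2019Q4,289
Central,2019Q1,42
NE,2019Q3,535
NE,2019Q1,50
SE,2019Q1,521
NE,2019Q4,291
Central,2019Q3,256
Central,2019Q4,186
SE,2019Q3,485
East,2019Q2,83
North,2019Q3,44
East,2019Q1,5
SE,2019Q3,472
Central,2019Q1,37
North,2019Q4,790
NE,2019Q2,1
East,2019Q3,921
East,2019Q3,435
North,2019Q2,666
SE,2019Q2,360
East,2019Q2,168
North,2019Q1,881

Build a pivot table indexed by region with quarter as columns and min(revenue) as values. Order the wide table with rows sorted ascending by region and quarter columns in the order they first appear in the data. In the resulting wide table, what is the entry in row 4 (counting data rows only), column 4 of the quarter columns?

With rows sorted ascending by region, row 4 is region=North. quarter columns in first-appearance order: 2019Q2, 2019Q4, 2019Q3, 2019Q1; column 4 is 2019Q1.
Long rows with region=North, quarter=2019Q1: min(459, 881) = 459.

459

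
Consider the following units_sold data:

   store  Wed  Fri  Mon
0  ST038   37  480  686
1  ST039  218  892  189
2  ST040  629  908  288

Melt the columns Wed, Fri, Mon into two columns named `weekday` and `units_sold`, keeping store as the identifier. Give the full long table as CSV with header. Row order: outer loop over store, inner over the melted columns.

Each (store, column) pair becomes one row: 3 × 3 = 9 rows.
For example, (ST038, Wed) → units_sold=37.

store,weekday,units_sold
ST038,Wed,37
ST038,Fri,480
ST038,Mon,686
ST039,Wed,218
ST039,Fri,892
ST039,Mon,189
ST040,Wed,629
ST040,Fri,908
ST040,Mon,288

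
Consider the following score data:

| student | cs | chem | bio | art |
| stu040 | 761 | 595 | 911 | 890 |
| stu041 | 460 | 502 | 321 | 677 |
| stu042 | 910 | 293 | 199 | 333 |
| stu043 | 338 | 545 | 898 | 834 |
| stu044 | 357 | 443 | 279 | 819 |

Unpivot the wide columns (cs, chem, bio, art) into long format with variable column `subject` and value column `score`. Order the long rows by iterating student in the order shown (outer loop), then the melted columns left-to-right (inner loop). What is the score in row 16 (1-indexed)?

834

20 rows total (5 × 4). Row 16: index ⌊(16-1)/4⌋ = 3 into student → stu043; (16-1) mod 4 = 3 into the melted columns → art.
So row 16 is (stu043, art, 834); score = 834.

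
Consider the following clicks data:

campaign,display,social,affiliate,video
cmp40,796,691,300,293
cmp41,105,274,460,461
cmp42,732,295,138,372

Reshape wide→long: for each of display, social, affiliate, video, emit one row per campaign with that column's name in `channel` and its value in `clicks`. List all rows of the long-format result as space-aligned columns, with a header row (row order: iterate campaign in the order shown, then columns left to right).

campaign  channel    clicks
cmp40     display    796   
cmp40     social     691   
cmp40     affiliate  300   
cmp40     video      293   
cmp41     display    105   
cmp41     social     274   
cmp41     affiliate  460   
cmp41     video      461   
cmp42     display    732   
cmp42     social     295   
cmp42     affiliate  138   
cmp42     video      372   

Each (campaign, column) pair becomes one row: 3 × 4 = 12 rows.
For example, (cmp40, display) → clicks=796.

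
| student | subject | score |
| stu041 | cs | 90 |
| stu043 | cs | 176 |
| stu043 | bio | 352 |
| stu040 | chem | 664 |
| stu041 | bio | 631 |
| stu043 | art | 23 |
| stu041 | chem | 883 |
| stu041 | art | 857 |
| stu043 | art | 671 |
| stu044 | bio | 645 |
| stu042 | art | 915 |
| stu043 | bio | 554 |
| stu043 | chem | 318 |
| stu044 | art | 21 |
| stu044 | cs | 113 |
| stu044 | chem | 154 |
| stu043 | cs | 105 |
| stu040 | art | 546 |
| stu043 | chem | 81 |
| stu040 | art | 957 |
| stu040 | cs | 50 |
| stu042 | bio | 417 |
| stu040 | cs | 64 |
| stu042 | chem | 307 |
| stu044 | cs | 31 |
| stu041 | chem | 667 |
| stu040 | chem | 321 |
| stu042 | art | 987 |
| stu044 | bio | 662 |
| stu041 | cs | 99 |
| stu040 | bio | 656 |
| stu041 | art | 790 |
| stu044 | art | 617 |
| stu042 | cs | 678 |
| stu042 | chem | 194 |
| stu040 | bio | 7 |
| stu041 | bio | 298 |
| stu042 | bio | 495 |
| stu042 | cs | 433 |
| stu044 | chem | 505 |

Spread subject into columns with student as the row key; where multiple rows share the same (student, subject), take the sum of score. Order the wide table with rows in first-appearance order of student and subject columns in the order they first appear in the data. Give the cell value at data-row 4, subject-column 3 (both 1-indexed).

With rows in first-appearance order of student, row 4 is student=stu044. subject columns in first-appearance order: cs, bio, chem, art; column 3 is chem.
Long rows with student=stu044, subject=chem: 154 + 505 = 659.

659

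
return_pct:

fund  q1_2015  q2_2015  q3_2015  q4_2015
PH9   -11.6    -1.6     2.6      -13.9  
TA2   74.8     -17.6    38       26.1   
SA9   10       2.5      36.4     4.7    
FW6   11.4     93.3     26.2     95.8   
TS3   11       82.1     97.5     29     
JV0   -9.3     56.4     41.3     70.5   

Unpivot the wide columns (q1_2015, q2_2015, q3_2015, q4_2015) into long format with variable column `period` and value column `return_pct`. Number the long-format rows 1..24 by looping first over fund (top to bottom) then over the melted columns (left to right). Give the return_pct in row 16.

24 rows total (6 × 4). Row 16: index ⌊(16-1)/4⌋ = 3 into fund → FW6; (16-1) mod 4 = 3 into the melted columns → q4_2015.
So row 16 is (FW6, q4_2015, 95.8); return_pct = 95.8.

95.8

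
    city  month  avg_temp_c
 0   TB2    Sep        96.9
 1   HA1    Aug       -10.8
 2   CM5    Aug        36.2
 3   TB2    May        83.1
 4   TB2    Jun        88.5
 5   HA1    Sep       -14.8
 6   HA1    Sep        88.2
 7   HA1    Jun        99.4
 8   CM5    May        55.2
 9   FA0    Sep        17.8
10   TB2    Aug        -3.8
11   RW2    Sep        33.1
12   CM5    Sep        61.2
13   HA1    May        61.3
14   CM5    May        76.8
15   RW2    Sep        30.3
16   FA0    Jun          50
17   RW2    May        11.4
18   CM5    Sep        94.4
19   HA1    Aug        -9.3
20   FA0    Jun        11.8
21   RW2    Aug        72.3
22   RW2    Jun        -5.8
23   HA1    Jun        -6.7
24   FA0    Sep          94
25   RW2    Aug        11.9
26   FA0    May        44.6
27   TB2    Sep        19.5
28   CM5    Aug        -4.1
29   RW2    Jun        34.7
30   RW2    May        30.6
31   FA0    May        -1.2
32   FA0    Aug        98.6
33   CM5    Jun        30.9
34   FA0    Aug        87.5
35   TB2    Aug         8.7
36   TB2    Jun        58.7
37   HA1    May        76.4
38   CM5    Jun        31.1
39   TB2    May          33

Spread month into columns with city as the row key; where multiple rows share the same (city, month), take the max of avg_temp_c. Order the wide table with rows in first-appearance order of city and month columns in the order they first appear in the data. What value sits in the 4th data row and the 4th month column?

50

With rows in first-appearance order of city, row 4 is city=FA0. month columns in first-appearance order: Sep, Aug, May, Jun; column 4 is Jun.
Long rows with city=FA0, month=Jun: max(50, 11.8) = 50.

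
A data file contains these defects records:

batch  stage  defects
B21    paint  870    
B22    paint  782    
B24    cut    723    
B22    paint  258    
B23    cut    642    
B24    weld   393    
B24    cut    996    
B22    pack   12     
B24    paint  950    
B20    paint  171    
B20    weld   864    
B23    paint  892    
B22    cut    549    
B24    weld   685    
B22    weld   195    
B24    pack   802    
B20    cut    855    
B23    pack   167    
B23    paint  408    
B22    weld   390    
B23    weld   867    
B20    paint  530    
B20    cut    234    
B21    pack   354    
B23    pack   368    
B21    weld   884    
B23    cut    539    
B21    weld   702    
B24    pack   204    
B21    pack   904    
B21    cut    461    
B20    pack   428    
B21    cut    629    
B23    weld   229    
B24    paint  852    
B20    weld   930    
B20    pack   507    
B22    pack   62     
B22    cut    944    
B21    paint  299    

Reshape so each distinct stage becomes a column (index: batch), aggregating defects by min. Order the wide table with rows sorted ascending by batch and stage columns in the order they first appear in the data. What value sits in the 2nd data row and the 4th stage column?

With rows sorted ascending by batch, row 2 is batch=B21. stage columns in first-appearance order: paint, cut, weld, pack; column 4 is pack.
Long rows with batch=B21, stage=pack: min(354, 904) = 354.

354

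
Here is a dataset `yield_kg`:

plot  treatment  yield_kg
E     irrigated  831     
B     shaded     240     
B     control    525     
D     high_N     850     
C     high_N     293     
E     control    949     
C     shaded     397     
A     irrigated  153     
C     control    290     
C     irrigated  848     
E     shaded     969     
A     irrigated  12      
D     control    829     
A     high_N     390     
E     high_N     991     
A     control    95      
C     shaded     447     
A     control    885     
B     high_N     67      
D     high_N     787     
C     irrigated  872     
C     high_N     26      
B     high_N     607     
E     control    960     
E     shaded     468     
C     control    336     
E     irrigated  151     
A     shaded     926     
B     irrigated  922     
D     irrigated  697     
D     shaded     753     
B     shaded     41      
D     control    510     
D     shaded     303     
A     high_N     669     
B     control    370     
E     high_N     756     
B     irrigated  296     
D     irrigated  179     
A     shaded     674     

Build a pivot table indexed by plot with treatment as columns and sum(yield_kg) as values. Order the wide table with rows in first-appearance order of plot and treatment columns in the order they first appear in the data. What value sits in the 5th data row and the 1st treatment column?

With rows in first-appearance order of plot, row 5 is plot=A. treatment columns in first-appearance order: irrigated, shaded, control, high_N; column 1 is irrigated.
Long rows with plot=A, treatment=irrigated: 153 + 12 = 165.

165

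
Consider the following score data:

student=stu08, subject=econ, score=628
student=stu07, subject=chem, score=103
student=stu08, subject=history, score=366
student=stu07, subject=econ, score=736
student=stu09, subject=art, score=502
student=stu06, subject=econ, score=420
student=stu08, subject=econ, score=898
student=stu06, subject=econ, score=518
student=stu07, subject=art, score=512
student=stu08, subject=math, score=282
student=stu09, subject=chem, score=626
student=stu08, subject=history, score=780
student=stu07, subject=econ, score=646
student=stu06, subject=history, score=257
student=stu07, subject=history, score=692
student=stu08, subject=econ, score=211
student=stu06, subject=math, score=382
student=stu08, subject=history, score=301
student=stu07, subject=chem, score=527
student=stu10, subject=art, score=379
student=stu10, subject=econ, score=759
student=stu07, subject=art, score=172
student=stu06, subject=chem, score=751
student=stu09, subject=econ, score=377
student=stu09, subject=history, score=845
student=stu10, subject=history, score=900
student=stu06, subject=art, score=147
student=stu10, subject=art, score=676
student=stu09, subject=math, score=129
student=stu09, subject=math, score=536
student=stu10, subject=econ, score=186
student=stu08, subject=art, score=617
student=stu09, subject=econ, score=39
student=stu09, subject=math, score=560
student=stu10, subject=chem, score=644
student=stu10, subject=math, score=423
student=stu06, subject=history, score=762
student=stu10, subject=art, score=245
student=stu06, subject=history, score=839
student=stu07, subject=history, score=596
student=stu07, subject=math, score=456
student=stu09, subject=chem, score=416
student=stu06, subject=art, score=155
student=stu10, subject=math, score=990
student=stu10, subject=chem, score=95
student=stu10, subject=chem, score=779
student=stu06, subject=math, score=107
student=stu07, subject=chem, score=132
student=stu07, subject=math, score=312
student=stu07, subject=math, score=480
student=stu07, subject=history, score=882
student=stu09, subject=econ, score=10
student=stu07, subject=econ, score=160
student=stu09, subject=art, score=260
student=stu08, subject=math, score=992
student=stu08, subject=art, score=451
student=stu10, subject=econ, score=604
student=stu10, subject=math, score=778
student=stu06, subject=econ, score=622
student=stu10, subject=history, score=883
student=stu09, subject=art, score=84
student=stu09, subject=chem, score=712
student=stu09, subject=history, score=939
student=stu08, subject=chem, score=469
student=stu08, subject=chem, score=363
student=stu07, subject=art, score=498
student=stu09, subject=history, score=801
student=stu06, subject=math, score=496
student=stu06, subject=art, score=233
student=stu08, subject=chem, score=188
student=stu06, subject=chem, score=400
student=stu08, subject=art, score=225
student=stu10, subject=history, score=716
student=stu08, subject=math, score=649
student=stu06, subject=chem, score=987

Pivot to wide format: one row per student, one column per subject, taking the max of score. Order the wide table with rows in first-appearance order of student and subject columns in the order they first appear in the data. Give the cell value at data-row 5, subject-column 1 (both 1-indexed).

759

With rows in first-appearance order of student, row 5 is student=stu10. subject columns in first-appearance order: econ, chem, history, art, math; column 1 is econ.
Long rows with student=stu10, subject=econ: max(759, 186, 604) = 759.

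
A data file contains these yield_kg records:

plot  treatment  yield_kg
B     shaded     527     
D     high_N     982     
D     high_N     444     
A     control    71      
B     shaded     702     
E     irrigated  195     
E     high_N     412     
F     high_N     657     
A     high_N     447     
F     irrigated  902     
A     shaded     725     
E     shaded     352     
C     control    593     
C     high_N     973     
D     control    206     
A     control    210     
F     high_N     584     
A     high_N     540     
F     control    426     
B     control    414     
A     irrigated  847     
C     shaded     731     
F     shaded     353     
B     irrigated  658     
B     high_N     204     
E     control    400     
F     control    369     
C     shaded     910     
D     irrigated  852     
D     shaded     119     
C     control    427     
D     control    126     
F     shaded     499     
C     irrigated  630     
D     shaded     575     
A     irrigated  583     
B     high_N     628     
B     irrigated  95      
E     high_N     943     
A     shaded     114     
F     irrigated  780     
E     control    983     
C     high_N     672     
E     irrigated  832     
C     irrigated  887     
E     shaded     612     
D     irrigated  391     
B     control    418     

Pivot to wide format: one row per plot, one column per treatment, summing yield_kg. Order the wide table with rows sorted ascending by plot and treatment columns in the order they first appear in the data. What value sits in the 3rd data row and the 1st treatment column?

1641

With rows sorted ascending by plot, row 3 is plot=C. treatment columns in first-appearance order: shaded, high_N, control, irrigated; column 1 is shaded.
Long rows with plot=C, treatment=shaded: 731 + 910 = 1641.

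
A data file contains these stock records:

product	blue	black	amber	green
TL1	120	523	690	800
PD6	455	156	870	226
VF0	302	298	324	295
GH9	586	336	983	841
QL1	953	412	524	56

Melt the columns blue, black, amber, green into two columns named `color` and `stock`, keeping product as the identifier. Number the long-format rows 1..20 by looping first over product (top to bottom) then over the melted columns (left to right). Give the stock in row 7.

870

20 rows total (5 × 4). Row 7: index ⌊(7-1)/4⌋ = 1 into product → PD6; (7-1) mod 4 = 2 into the melted columns → amber.
So row 7 is (PD6, amber, 870); stock = 870.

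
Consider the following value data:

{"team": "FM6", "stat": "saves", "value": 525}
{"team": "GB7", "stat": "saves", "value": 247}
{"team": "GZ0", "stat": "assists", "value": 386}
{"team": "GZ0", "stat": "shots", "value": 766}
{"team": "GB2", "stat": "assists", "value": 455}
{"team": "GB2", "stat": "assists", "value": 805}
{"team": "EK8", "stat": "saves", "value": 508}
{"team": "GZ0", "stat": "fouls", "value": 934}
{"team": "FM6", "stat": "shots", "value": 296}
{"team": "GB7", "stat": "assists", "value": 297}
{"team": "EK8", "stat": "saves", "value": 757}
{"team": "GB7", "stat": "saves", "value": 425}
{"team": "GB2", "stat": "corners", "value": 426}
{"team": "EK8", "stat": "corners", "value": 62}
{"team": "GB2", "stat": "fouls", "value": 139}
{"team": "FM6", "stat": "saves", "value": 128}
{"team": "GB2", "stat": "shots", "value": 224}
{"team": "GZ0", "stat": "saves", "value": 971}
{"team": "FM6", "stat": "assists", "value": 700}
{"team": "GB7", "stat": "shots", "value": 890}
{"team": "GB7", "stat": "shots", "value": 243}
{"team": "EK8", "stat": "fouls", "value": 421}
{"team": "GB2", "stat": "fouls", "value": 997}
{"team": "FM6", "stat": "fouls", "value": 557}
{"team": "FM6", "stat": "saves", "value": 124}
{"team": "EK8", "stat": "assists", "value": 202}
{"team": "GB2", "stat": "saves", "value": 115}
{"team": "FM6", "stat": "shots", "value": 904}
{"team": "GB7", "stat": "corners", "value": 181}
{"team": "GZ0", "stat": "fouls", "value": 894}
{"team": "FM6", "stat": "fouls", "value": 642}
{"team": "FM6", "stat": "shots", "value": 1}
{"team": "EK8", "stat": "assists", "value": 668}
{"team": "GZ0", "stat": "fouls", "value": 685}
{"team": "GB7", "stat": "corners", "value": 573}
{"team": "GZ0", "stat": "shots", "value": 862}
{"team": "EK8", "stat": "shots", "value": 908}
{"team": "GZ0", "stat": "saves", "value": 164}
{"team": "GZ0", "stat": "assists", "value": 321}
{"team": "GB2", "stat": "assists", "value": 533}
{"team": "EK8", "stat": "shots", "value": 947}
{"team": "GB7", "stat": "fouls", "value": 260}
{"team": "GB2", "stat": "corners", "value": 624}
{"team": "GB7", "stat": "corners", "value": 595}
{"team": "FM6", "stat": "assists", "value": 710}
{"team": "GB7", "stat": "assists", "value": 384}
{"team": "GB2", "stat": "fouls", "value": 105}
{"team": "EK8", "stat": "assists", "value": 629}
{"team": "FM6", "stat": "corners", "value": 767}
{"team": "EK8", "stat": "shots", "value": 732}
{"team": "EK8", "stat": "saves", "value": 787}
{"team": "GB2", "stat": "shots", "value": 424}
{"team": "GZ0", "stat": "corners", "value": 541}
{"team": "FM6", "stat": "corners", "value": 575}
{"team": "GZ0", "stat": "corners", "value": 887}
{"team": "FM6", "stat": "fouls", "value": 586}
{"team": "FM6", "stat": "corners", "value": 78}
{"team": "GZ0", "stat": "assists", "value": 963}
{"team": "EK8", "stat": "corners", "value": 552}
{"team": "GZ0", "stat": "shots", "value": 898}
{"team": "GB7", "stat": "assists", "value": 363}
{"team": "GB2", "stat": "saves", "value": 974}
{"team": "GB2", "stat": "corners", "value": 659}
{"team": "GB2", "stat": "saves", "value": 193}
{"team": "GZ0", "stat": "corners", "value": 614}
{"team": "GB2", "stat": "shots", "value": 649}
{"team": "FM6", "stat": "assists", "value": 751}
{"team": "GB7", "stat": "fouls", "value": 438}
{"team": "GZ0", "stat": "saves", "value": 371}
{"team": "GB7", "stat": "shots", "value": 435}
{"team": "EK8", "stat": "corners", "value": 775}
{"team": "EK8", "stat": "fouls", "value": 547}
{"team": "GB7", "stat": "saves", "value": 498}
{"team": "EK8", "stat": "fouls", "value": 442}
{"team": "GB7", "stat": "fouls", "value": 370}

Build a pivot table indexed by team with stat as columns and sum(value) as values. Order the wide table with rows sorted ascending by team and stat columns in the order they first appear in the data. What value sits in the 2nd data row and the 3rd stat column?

1201

With rows sorted ascending by team, row 2 is team=FM6. stat columns in first-appearance order: saves, assists, shots, fouls, corners; column 3 is shots.
Long rows with team=FM6, stat=shots: 296 + 904 + 1 = 1201.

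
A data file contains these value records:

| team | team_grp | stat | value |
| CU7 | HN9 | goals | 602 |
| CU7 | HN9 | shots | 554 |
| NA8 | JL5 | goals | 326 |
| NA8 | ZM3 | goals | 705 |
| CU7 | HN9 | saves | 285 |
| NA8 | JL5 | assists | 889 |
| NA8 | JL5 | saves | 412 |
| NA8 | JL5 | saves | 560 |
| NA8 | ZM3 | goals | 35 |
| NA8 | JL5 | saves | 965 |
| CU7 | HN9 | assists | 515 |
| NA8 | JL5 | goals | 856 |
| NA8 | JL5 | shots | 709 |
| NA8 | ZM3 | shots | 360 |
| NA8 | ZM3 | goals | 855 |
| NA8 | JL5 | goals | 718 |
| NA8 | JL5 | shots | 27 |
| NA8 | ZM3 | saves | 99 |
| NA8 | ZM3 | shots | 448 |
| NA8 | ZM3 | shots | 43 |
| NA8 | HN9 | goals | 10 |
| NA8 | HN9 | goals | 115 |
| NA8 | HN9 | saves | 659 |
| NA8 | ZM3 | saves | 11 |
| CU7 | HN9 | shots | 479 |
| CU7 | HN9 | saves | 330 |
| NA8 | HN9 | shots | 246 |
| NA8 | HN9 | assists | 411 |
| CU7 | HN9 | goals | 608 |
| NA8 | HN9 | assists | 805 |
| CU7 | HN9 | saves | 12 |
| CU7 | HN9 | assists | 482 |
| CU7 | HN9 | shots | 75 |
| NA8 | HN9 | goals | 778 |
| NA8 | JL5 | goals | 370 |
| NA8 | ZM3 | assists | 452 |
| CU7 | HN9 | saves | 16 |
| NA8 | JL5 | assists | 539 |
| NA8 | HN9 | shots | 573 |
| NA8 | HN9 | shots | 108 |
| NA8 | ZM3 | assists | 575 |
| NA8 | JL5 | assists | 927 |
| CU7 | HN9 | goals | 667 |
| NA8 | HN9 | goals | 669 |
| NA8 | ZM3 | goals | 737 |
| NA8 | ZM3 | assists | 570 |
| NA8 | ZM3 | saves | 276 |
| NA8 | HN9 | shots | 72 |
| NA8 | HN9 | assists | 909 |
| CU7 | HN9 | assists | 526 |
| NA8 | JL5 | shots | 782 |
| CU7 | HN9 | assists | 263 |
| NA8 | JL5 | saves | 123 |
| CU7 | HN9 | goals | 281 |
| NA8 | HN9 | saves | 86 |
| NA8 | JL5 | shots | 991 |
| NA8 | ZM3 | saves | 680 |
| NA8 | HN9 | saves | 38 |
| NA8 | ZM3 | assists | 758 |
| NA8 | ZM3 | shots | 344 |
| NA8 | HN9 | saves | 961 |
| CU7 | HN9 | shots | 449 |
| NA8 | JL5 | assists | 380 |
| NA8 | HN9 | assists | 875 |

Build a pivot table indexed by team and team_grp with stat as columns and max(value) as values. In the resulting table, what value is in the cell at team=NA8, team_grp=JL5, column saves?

Rows with team=NA8, team_grp=JL5 and stat=saves: value values are 412, 560, 965, 123.
max(412, 560, 965, 123) = 965.

965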